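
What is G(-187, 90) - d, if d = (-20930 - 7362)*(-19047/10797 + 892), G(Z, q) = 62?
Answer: 90646631166/3599 ≈ 2.5187e+7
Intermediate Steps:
d = -90646408028/3599 (d = -28292*(-19047*1/10797 + 892) = -28292*(-6349/3599 + 892) = -28292*3203959/3599 = -90646408028/3599 ≈ -2.5187e+7)
G(-187, 90) - d = 62 - 1*(-90646408028/3599) = 62 + 90646408028/3599 = 90646631166/3599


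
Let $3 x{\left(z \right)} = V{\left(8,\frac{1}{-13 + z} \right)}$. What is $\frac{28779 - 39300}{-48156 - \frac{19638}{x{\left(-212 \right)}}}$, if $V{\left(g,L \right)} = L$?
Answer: $- \frac{3507}{4402498} \approx -0.00079659$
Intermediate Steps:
$x{\left(z \right)} = \frac{1}{3 \left(-13 + z\right)}$
$\frac{28779 - 39300}{-48156 - \frac{19638}{x{\left(-212 \right)}}} = \frac{28779 - 39300}{-48156 - \frac{19638}{\frac{1}{3} \frac{1}{-13 - 212}}} = - \frac{10521}{-48156 - \frac{19638}{\frac{1}{3} \frac{1}{-225}}} = - \frac{10521}{-48156 - \frac{19638}{\frac{1}{3} \left(- \frac{1}{225}\right)}} = - \frac{10521}{-48156 - \frac{19638}{- \frac{1}{675}}} = - \frac{10521}{-48156 - -13255650} = - \frac{10521}{-48156 + 13255650} = - \frac{10521}{13207494} = \left(-10521\right) \frac{1}{13207494} = - \frac{3507}{4402498}$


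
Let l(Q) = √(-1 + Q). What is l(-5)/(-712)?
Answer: -I*√6/712 ≈ -0.0034403*I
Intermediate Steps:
l(-5)/(-712) = √(-1 - 5)/(-712) = √(-6)*(-1/712) = (I*√6)*(-1/712) = -I*√6/712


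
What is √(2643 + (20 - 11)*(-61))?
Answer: √2094 ≈ 45.760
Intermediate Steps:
√(2643 + (20 - 11)*(-61)) = √(2643 + 9*(-61)) = √(2643 - 549) = √2094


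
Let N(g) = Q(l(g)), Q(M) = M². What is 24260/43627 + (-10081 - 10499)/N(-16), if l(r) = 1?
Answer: -897819400/43627 ≈ -20579.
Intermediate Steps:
N(g) = 1 (N(g) = 1² = 1)
24260/43627 + (-10081 - 10499)/N(-16) = 24260/43627 + (-10081 - 10499)/1 = 24260*(1/43627) - 20580*1 = 24260/43627 - 20580 = -897819400/43627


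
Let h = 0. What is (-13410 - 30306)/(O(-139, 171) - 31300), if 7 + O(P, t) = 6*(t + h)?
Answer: 43716/30281 ≈ 1.4437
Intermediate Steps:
O(P, t) = -7 + 6*t (O(P, t) = -7 + 6*(t + 0) = -7 + 6*t)
(-13410 - 30306)/(O(-139, 171) - 31300) = (-13410 - 30306)/((-7 + 6*171) - 31300) = -43716/((-7 + 1026) - 31300) = -43716/(1019 - 31300) = -43716/(-30281) = -43716*(-1/30281) = 43716/30281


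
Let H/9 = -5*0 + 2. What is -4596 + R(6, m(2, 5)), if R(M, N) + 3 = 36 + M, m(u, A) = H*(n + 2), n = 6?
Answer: -4557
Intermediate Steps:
H = 18 (H = 9*(-5*0 + 2) = 9*(0 + 2) = 9*2 = 18)
m(u, A) = 144 (m(u, A) = 18*(6 + 2) = 18*8 = 144)
R(M, N) = 33 + M (R(M, N) = -3 + (36 + M) = 33 + M)
-4596 + R(6, m(2, 5)) = -4596 + (33 + 6) = -4596 + 39 = -4557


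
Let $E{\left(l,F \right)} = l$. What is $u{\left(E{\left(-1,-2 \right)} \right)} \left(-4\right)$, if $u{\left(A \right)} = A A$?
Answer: $-4$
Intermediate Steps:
$u{\left(A \right)} = A^{2}$
$u{\left(E{\left(-1,-2 \right)} \right)} \left(-4\right) = \left(-1\right)^{2} \left(-4\right) = 1 \left(-4\right) = -4$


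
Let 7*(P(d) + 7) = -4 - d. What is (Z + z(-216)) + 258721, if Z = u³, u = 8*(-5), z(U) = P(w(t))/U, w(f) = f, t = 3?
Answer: 5257468/27 ≈ 1.9472e+5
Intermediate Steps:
P(d) = -53/7 - d/7 (P(d) = -7 + (-4 - d)/7 = -7 + (-4/7 - d/7) = -53/7 - d/7)
z(U) = -8/U (z(U) = (-53/7 - ⅐*3)/U = (-53/7 - 3/7)/U = -8/U)
u = -40
Z = -64000 (Z = (-40)³ = -64000)
(Z + z(-216)) + 258721 = (-64000 - 8/(-216)) + 258721 = (-64000 - 8*(-1/216)) + 258721 = (-64000 + 1/27) + 258721 = -1727999/27 + 258721 = 5257468/27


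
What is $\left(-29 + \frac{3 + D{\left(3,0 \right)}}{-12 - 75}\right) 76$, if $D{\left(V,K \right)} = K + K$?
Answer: $- \frac{63992}{29} \approx -2206.6$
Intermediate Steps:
$D{\left(V,K \right)} = 2 K$
$\left(-29 + \frac{3 + D{\left(3,0 \right)}}{-12 - 75}\right) 76 = \left(-29 + \frac{3 + 2 \cdot 0}{-12 - 75}\right) 76 = \left(-29 + \frac{3 + 0}{-87}\right) 76 = \left(-29 + 3 \left(- \frac{1}{87}\right)\right) 76 = \left(-29 - \frac{1}{29}\right) 76 = \left(- \frac{842}{29}\right) 76 = - \frac{63992}{29}$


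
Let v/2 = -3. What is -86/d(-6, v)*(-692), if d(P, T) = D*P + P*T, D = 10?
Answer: -7439/3 ≈ -2479.7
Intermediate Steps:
v = -6 (v = 2*(-3) = -6)
d(P, T) = 10*P + P*T
-86/d(-6, v)*(-692) = -86*(-1/(6*(10 - 6)))*(-692) = -86/((-6*4))*(-692) = -86/(-24)*(-692) = -86*(-1/24)*(-692) = (43/12)*(-692) = -7439/3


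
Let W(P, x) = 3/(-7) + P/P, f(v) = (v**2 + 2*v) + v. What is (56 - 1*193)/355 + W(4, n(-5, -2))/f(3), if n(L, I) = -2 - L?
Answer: -7921/22365 ≈ -0.35417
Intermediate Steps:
f(v) = v**2 + 3*v
W(P, x) = 4/7 (W(P, x) = 3*(-1/7) + 1 = -3/7 + 1 = 4/7)
(56 - 1*193)/355 + W(4, n(-5, -2))/f(3) = (56 - 1*193)/355 + 4/(7*((3*(3 + 3)))) = (56 - 193)*(1/355) + 4/(7*((3*6))) = -137*1/355 + (4/7)/18 = -137/355 + (4/7)*(1/18) = -137/355 + 2/63 = -7921/22365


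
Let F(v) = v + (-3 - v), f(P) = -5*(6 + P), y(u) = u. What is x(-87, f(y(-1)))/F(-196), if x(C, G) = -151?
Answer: 151/3 ≈ 50.333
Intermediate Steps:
f(P) = -30 - 5*P
F(v) = -3
x(-87, f(y(-1)))/F(-196) = -151/(-3) = -151*(-⅓) = 151/3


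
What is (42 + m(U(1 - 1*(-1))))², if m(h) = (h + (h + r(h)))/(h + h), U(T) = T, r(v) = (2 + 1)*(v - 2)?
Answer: 1849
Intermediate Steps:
r(v) = -6 + 3*v (r(v) = 3*(-2 + v) = -6 + 3*v)
m(h) = (-6 + 5*h)/(2*h) (m(h) = (h + (h + (-6 + 3*h)))/(h + h) = (h + (-6 + 4*h))/((2*h)) = (-6 + 5*h)*(1/(2*h)) = (-6 + 5*h)/(2*h))
(42 + m(U(1 - 1*(-1))))² = (42 + (5/2 - 3/(1 - 1*(-1))))² = (42 + (5/2 - 3/(1 + 1)))² = (42 + (5/2 - 3/2))² = (42 + 1)² = 43² = 1849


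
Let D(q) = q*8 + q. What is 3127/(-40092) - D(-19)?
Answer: 6852605/40092 ≈ 170.92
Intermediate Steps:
D(q) = 9*q (D(q) = 8*q + q = 9*q)
3127/(-40092) - D(-19) = 3127/(-40092) - 9*(-19) = 3127*(-1/40092) - 1*(-171) = -3127/40092 + 171 = 6852605/40092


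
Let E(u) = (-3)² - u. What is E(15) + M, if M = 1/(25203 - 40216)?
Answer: -90079/15013 ≈ -6.0001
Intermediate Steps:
E(u) = 9 - u
M = -1/15013 (M = 1/(-15013) = -1/15013 ≈ -6.6609e-5)
E(15) + M = (9 - 1*15) - 1/15013 = (9 - 15) - 1/15013 = -6 - 1/15013 = -90079/15013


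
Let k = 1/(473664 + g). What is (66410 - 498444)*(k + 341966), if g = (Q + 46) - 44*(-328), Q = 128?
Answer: -36068734104895957/244135 ≈ -1.4774e+11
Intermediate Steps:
g = 14606 (g = (128 + 46) - 44*(-328) = 174 + 14432 = 14606)
k = 1/488270 (k = 1/(473664 + 14606) = 1/488270 ≈ 2.0480e-6)
(66410 - 498444)*(k + 341966) = (66410 - 498444)*(1/488270 + 341966) = -432034*166971738821/488270 = -36068734104895957/244135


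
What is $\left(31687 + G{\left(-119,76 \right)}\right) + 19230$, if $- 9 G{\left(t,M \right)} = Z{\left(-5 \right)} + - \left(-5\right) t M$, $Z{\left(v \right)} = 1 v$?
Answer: $55942$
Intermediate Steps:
$Z{\left(v \right)} = v$
$G{\left(t,M \right)} = \frac{5}{9} - \frac{5 M t}{9}$ ($G{\left(t,M \right)} = - \frac{-5 + - \left(-5\right) t M}{9} = - \frac{-5 + 5 t M}{9} = - \frac{-5 + 5 M t}{9} = \frac{5}{9} - \frac{5 M t}{9}$)
$\left(31687 + G{\left(-119,76 \right)}\right) + 19230 = \left(31687 - \left(- \frac{5}{9} + \frac{380}{9} \left(-119\right)\right)\right) + 19230 = \left(31687 + \left(\frac{5}{9} + \frac{45220}{9}\right)\right) + 19230 = \left(31687 + 5025\right) + 19230 = 36712 + 19230 = 55942$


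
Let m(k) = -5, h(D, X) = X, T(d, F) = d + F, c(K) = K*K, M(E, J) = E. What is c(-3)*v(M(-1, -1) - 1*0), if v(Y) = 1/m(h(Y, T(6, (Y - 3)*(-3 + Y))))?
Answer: -9/5 ≈ -1.8000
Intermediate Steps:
c(K) = K²
T(d, F) = F + d
v(Y) = -⅕ (v(Y) = 1/(-5) = -⅕)
c(-3)*v(M(-1, -1) - 1*0) = (-3)²*(-⅕) = 9*(-⅕) = -9/5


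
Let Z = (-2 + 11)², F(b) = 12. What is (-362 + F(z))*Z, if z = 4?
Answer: -28350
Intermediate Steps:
Z = 81 (Z = 9² = 81)
(-362 + F(z))*Z = (-362 + 12)*81 = -350*81 = -28350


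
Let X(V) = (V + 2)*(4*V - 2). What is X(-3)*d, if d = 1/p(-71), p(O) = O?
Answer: -14/71 ≈ -0.19718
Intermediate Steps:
X(V) = (-2 + 4*V)*(2 + V) (X(V) = (2 + V)*(-2 + 4*V) = (-2 + 4*V)*(2 + V))
d = -1/71 (d = 1/(-71) = -1/71 ≈ -0.014085)
X(-3)*d = (-4 + 4*(-3)² + 6*(-3))*(-1/71) = (-4 + 4*9 - 18)*(-1/71) = (-4 + 36 - 18)*(-1/71) = 14*(-1/71) = -14/71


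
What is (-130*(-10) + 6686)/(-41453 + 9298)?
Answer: -7986/32155 ≈ -0.24836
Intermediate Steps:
(-130*(-10) + 6686)/(-41453 + 9298) = (1300 + 6686)/(-32155) = 7986*(-1/32155) = -7986/32155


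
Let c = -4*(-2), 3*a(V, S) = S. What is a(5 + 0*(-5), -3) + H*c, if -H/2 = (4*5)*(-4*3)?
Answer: 3839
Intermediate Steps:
H = 480 (H = -2*4*5*(-4*3) = -40*(-12) = -2*(-240) = 480)
a(V, S) = S/3
c = 8
a(5 + 0*(-5), -3) + H*c = (1/3)*(-3) + 480*8 = -1 + 3840 = 3839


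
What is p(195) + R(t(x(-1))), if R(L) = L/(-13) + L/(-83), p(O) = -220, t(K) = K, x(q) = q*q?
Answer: -237476/1079 ≈ -220.09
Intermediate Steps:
x(q) = q²
R(L) = -96*L/1079 (R(L) = L*(-1/13) + L*(-1/83) = -L/13 - L/83 = -96*L/1079)
p(195) + R(t(x(-1))) = -220 - 96/1079*(-1)² = -220 - 96/1079*1 = -220 - 96/1079 = -237476/1079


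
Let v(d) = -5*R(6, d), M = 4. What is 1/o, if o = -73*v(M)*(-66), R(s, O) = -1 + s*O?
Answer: -1/554070 ≈ -1.8048e-6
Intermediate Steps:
R(s, O) = -1 + O*s
v(d) = 5 - 30*d (v(d) = -5*(-1 + d*6) = -5*(-1 + 6*d) = 5 - 30*d)
o = -554070 (o = -73*(5 - 30*4)*(-66) = -73*(5 - 120)*(-66) = -73*(-115)*(-66) = 8395*(-66) = -554070)
1/o = 1/(-554070) = -1/554070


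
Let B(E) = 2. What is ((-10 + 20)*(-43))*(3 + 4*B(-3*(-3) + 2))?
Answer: -4730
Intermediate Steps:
((-10 + 20)*(-43))*(3 + 4*B(-3*(-3) + 2)) = ((-10 + 20)*(-43))*(3 + 4*2) = (10*(-43))*(3 + 8) = -430*11 = -4730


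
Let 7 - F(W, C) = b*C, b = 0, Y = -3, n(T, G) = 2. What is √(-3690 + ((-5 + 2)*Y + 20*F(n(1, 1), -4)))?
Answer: I*√3541 ≈ 59.506*I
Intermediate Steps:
F(W, C) = 7 (F(W, C) = 7 - 0*C = 7 - 1*0 = 7 + 0 = 7)
√(-3690 + ((-5 + 2)*Y + 20*F(n(1, 1), -4))) = √(-3690 + ((-5 + 2)*(-3) + 20*7)) = √(-3690 + (-3*(-3) + 140)) = √(-3690 + (9 + 140)) = √(-3690 + 149) = √(-3541) = I*√3541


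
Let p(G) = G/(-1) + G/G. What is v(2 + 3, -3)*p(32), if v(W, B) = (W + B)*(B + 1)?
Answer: 124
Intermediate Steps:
v(W, B) = (1 + B)*(B + W) (v(W, B) = (B + W)*(1 + B) = (1 + B)*(B + W))
p(G) = 1 - G (p(G) = G*(-1) + 1 = -G + 1 = 1 - G)
v(2 + 3, -3)*p(32) = (-3 + (2 + 3) + (-3)² - 3*(2 + 3))*(1 - 1*32) = (-3 + 5 + 9 - 3*5)*(1 - 32) = (-3 + 5 + 9 - 15)*(-31) = -4*(-31) = 124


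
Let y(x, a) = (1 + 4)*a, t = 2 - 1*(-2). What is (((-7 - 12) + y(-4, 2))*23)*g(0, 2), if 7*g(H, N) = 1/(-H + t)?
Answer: -207/28 ≈ -7.3929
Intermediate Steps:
t = 4 (t = 2 + 2 = 4)
y(x, a) = 5*a
g(H, N) = 1/(7*(4 - H)) (g(H, N) = 1/(7*(-H + 4)) = 1/(7*(4 - H)))
(((-7 - 12) + y(-4, 2))*23)*g(0, 2) = (((-7 - 12) + 5*2)*23)*(-1/(-28 + 7*0)) = ((-19 + 10)*23)*(-1/(-28 + 0)) = (-9*23)*(-1/(-28)) = -(-207)*(-1)/28 = -207*1/28 = -207/28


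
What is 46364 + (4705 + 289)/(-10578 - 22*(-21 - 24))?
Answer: 222266519/4794 ≈ 46364.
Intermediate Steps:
46364 + (4705 + 289)/(-10578 - 22*(-21 - 24)) = 46364 + 4994/(-10578 - 22*(-45)) = 46364 + 4994/(-10578 + 990) = 46364 + 4994/(-9588) = 46364 + 4994*(-1/9588) = 46364 - 2497/4794 = 222266519/4794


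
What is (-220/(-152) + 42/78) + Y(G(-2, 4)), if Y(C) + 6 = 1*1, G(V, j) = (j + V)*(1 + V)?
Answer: -1489/494 ≈ -3.0142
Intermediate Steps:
G(V, j) = (1 + V)*(V + j) (G(V, j) = (V + j)*(1 + V) = (1 + V)*(V + j))
Y(C) = -5 (Y(C) = -6 + 1*1 = -6 + 1 = -5)
(-220/(-152) + 42/78) + Y(G(-2, 4)) = (-220/(-152) + 42/78) - 5 = (-220*(-1/152) + 42*(1/78)) - 5 = (55/38 + 7/13) - 5 = 981/494 - 5 = -1489/494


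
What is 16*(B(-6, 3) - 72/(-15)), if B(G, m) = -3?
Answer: 144/5 ≈ 28.800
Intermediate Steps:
16*(B(-6, 3) - 72/(-15)) = 16*(-3 - 72/(-15)) = 16*(-3 - 72*(-1/15)) = 16*(-3 + 24/5) = 16*(9/5) = 144/5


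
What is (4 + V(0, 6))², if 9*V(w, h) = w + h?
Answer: 196/9 ≈ 21.778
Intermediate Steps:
V(w, h) = h/9 + w/9 (V(w, h) = (w + h)/9 = (h + w)/9 = h/9 + w/9)
(4 + V(0, 6))² = (4 + ((⅑)*6 + (⅑)*0))² = (4 + (⅔ + 0))² = (4 + ⅔)² = (14/3)² = 196/9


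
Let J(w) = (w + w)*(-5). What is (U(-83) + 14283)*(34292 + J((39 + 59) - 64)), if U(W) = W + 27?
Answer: 483035104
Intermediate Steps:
U(W) = 27 + W
J(w) = -10*w (J(w) = (2*w)*(-5) = -10*w)
(U(-83) + 14283)*(34292 + J((39 + 59) - 64)) = ((27 - 83) + 14283)*(34292 - 10*((39 + 59) - 64)) = (-56 + 14283)*(34292 - 10*(98 - 64)) = 14227*(34292 - 10*34) = 14227*(34292 - 340) = 14227*33952 = 483035104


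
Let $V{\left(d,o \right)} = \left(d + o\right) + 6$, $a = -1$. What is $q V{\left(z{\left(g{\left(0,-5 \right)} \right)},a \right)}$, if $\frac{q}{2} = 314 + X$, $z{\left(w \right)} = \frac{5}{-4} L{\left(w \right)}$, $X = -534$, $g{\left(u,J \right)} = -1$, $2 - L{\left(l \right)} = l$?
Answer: $-550$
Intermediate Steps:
$L{\left(l \right)} = 2 - l$
$z{\left(w \right)} = - \frac{5}{2} + \frac{5 w}{4}$ ($z{\left(w \right)} = \frac{5}{-4} \left(2 - w\right) = 5 \left(- \frac{1}{4}\right) \left(2 - w\right) = - \frac{5 \left(2 - w\right)}{4} = - \frac{5}{2} + \frac{5 w}{4}$)
$V{\left(d,o \right)} = 6 + d + o$
$q = -440$ ($q = 2 \left(314 - 534\right) = 2 \left(-220\right) = -440$)
$q V{\left(z{\left(g{\left(0,-5 \right)} \right)},a \right)} = - 440 \left(6 + \left(- \frac{5}{2} + \frac{5}{4} \left(-1\right)\right) - 1\right) = - 440 \left(6 - \frac{15}{4} - 1\right) = \left(-440\right) \frac{5}{4} = -550$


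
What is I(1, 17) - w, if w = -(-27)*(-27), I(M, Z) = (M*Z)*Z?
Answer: 1018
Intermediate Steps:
I(M, Z) = M*Z**2
w = -729 (w = -1*729 = -729)
I(1, 17) - w = 1*17**2 - 1*(-729) = 1*289 + 729 = 289 + 729 = 1018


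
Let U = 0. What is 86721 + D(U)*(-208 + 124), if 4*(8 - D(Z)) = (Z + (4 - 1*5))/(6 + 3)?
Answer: 258140/3 ≈ 86047.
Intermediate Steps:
D(Z) = 289/36 - Z/36 (D(Z) = 8 - (Z + (4 - 1*5))/(4*(6 + 3)) = 8 - (Z + (4 - 5))/(4*9) = 8 - (Z - 1)/(4*9) = 8 - (-1 + Z)/(4*9) = 8 - (-1/9 + Z/9)/4 = 8 + (1/36 - Z/36) = 289/36 - Z/36)
86721 + D(U)*(-208 + 124) = 86721 + (289/36 - 1/36*0)*(-208 + 124) = 86721 + (289/36 + 0)*(-84) = 86721 + (289/36)*(-84) = 86721 - 2023/3 = 258140/3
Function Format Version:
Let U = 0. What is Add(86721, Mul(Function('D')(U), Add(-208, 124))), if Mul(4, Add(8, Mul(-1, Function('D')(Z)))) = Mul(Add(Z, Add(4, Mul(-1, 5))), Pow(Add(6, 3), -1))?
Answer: Rational(258140, 3) ≈ 86047.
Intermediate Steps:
Function('D')(Z) = Add(Rational(289, 36), Mul(Rational(-1, 36), Z)) (Function('D')(Z) = Add(8, Mul(Rational(-1, 4), Mul(Add(Z, Add(4, Mul(-1, 5))), Pow(Add(6, 3), -1)))) = Add(8, Mul(Rational(-1, 4), Mul(Add(Z, Add(4, -5)), Pow(9, -1)))) = Add(8, Mul(Rational(-1, 4), Mul(Add(Z, -1), Rational(1, 9)))) = Add(8, Mul(Rational(-1, 4), Mul(Add(-1, Z), Rational(1, 9)))) = Add(8, Mul(Rational(-1, 4), Add(Rational(-1, 9), Mul(Rational(1, 9), Z)))) = Add(8, Add(Rational(1, 36), Mul(Rational(-1, 36), Z))) = Add(Rational(289, 36), Mul(Rational(-1, 36), Z)))
Add(86721, Mul(Function('D')(U), Add(-208, 124))) = Add(86721, Mul(Add(Rational(289, 36), Mul(Rational(-1, 36), 0)), Add(-208, 124))) = Add(86721, Mul(Add(Rational(289, 36), 0), -84)) = Add(86721, Mul(Rational(289, 36), -84)) = Add(86721, Rational(-2023, 3)) = Rational(258140, 3)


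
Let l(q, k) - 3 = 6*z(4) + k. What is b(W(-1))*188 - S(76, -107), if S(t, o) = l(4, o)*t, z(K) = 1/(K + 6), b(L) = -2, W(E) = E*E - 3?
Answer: 37412/5 ≈ 7482.4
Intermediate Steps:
W(E) = -3 + E**2 (W(E) = E**2 - 3 = -3 + E**2)
z(K) = 1/(6 + K)
l(q, k) = 18/5 + k (l(q, k) = 3 + (6/(6 + 4) + k) = 3 + (6/10 + k) = 3 + (6*(1/10) + k) = 3 + (3/5 + k) = 18/5 + k)
S(t, o) = t*(18/5 + o) (S(t, o) = (18/5 + o)*t = t*(18/5 + o))
b(W(-1))*188 - S(76, -107) = -2*188 - 76*(18 + 5*(-107))/5 = -376 - 76*(18 - 535)/5 = -376 - 76*(-517)/5 = -376 - 1*(-39292/5) = -376 + 39292/5 = 37412/5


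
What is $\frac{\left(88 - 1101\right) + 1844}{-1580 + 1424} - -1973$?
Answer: $\frac{102319}{52} \approx 1967.7$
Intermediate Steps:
$\frac{\left(88 - 1101\right) + 1844}{-1580 + 1424} - -1973 = \frac{-1013 + 1844}{-156} + 1973 = 831 \left(- \frac{1}{156}\right) + 1973 = - \frac{277}{52} + 1973 = \frac{102319}{52}$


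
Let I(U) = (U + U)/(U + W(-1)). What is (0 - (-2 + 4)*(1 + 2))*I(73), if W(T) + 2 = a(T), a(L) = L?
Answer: -438/35 ≈ -12.514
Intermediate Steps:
W(T) = -2 + T
I(U) = 2*U/(-3 + U) (I(U) = (U + U)/(U + (-2 - 1)) = (2*U)/(U - 3) = (2*U)/(-3 + U) = 2*U/(-3 + U))
(0 - (-2 + 4)*(1 + 2))*I(73) = (0 - (-2 + 4)*(1 + 2))*(2*73/(-3 + 73)) = (0 - 2*3)*(2*73/70) = (0 - 1*6)*(2*73*(1/70)) = (0 - 6)*(73/35) = -6*73/35 = -438/35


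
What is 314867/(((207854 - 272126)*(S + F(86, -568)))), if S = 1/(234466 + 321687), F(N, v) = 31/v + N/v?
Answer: 136627583431/5744692542 ≈ 23.783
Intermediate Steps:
S = 1/556153 ≈ 1.7981e-6
314867/(((207854 - 272126)*(S + F(86, -568)))) = 314867/(((207854 - 272126)*(1/556153 + (31 + 86)/(-568)))) = 314867/((-64272*(1/556153 - 1/568*117))) = 314867/((-64272*(1/556153 - 117/568))) = 314867/((-64272*(-65069333/315894904))) = 314867/(40212847794/3037451) = 314867*(3037451/40212847794) = 136627583431/5744692542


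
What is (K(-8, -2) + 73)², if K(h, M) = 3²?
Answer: 6724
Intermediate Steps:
K(h, M) = 9
(K(-8, -2) + 73)² = (9 + 73)² = 82² = 6724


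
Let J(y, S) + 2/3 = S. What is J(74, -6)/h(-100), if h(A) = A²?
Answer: -1/1500 ≈ -0.00066667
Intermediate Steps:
J(y, S) = -⅔ + S
J(74, -6)/h(-100) = (-⅔ - 6)/((-100)²) = -20/3/10000 = -20/3*1/10000 = -1/1500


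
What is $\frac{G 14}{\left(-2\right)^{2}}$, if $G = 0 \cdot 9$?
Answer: $0$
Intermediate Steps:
$G = 0$
$\frac{G 14}{\left(-2\right)^{2}} = \frac{0 \cdot 14}{\left(-2\right)^{2}} = \frac{0}{4} = 0 \cdot \frac{1}{4} = 0$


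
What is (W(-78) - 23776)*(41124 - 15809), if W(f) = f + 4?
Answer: -603762750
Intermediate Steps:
W(f) = 4 + f
(W(-78) - 23776)*(41124 - 15809) = ((4 - 78) - 23776)*(41124 - 15809) = (-74 - 23776)*25315 = -23850*25315 = -603762750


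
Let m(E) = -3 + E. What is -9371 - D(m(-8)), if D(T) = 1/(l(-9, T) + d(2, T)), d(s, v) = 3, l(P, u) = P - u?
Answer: -46856/5 ≈ -9371.2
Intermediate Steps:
D(T) = 1/(-6 - T) (D(T) = 1/((-9 - T) + 3) = 1/(-6 - T))
-9371 - D(m(-8)) = -9371 - (-1)/(6 + (-3 - 8)) = -9371 - (-1)/(6 - 11) = -9371 - (-1)/(-5) = -9371 - (-1)*(-1)/5 = -9371 - 1*⅕ = -9371 - ⅕ = -46856/5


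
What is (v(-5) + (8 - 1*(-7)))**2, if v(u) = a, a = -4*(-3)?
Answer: 729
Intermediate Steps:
a = 12
v(u) = 12
(v(-5) + (8 - 1*(-7)))**2 = (12 + (8 - 1*(-7)))**2 = (12 + (8 + 7))**2 = (12 + 15)**2 = 27**2 = 729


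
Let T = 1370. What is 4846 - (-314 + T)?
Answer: 3790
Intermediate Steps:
4846 - (-314 + T) = 4846 - (-314 + 1370) = 4846 - 1*1056 = 4846 - 1056 = 3790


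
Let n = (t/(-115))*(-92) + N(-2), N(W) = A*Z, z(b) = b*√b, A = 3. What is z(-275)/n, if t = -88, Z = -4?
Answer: 6875*I*√11/412 ≈ 55.344*I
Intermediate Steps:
z(b) = b^(3/2)
N(W) = -12 (N(W) = 3*(-4) = -12)
n = -412/5 (n = -88/(-115)*(-92) - 12 = -88*(-1/115)*(-92) - 12 = (88/115)*(-92) - 12 = -352/5 - 12 = -412/5 ≈ -82.400)
z(-275)/n = (-275)^(3/2)/(-412/5) = -1375*I*√11*(-5/412) = 6875*I*√11/412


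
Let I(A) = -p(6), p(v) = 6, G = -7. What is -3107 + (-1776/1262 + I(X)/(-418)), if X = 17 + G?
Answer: -409931752/131879 ≈ -3108.4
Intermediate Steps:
X = 10 (X = 17 - 7 = 10)
I(A) = -6 (I(A) = -1*6 = -6)
-3107 + (-1776/1262 + I(X)/(-418)) = -3107 + (-1776/1262 - 6/(-418)) = -3107 + (-1776*1/1262 - 6*(-1/418)) = -3107 + (-888/631 + 3/209) = -3107 - 183699/131879 = -409931752/131879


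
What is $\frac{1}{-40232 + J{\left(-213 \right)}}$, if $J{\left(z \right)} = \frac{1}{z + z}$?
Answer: $- \frac{426}{17138833} \approx -2.4856 \cdot 10^{-5}$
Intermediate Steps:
$J{\left(z \right)} = \frac{1}{2 z}$
$\frac{1}{-40232 + J{\left(-213 \right)}} = \frac{1}{-40232 + \frac{1}{2 \left(-213\right)}} = \frac{1}{-40232 + \frac{1}{2} \left(- \frac{1}{213}\right)} = \frac{1}{-40232 - \frac{1}{426}} = \frac{1}{- \frac{17138833}{426}} = - \frac{426}{17138833}$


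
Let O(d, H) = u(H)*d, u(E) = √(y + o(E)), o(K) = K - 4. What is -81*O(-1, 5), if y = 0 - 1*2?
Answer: 81*I ≈ 81.0*I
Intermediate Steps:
y = -2 (y = 0 - 2 = -2)
o(K) = -4 + K
u(E) = √(-6 + E) (u(E) = √(-2 + (-4 + E)) = √(-6 + E))
O(d, H) = d*√(-6 + H) (O(d, H) = √(-6 + H)*d = d*√(-6 + H))
-81*O(-1, 5) = -(-81)*√(-6 + 5) = -(-81)*√(-1) = -(-81)*I = 81*I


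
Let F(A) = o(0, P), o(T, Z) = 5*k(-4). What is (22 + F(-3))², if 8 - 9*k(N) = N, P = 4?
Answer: 7396/9 ≈ 821.78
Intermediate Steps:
k(N) = 8/9 - N/9
o(T, Z) = 20/3 (o(T, Z) = 5*(8/9 - ⅑*(-4)) = 5*(8/9 + 4/9) = 5*(4/3) = 20/3)
F(A) = 20/3
(22 + F(-3))² = (22 + 20/3)² = (86/3)² = 7396/9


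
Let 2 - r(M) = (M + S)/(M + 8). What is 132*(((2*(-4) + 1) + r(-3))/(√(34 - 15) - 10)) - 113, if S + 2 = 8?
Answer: -587/27 + 1232*√19/135 ≈ 18.038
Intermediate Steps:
S = 6 (S = -2 + 8 = 6)
r(M) = 2 - (6 + M)/(8 + M) (r(M) = 2 - (M + 6)/(M + 8) = 2 - (6 + M)/(8 + M))
132*(((2*(-4) + 1) + r(-3))/(√(34 - 15) - 10)) - 113 = 132*(((2*(-4) + 1) + (10 - 3)/(8 - 3))/(√(34 - 15) - 10)) - 113 = 132*(((-8 + 1) + 7/5)/(√19 - 10)) - 113 = 132*((-7 + (⅕)*7)/(-10 + √19)) - 113 = 132*((-7 + 7/5)/(-10 + √19)) - 113 = 132*(-28/(5*(-10 + √19))) - 113 = -3696/(5*(-10 + √19)) - 113 = -113 - 3696/(5*(-10 + √19))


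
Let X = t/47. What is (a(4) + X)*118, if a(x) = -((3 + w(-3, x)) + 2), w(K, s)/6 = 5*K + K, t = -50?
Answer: 565338/47 ≈ 12028.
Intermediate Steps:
X = -50/47 ≈ -1.0638
w(K, s) = 36*K (w(K, s) = 6*(5*K + K) = 6*(6*K) = 36*K)
a(x) = 103 (a(x) = -((3 + 36*(-3)) + 2) = -((3 - 108) + 2) = -(-105 + 2) = -1*(-103) = 103)
(a(4) + X)*118 = (103 - 50/47)*118 = (4791/47)*118 = 565338/47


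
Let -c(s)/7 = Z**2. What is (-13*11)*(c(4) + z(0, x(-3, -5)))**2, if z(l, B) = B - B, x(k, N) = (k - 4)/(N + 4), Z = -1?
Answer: -7007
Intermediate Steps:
x(k, N) = (-4 + k)/(4 + N)
c(s) = -7 (c(s) = -7*(-1)**2 = -7*1 = -7)
z(l, B) = 0
(-13*11)*(c(4) + z(0, x(-3, -5)))**2 = (-13*11)*(-7 + 0)**2 = -143*(-7)**2 = -143*49 = -7007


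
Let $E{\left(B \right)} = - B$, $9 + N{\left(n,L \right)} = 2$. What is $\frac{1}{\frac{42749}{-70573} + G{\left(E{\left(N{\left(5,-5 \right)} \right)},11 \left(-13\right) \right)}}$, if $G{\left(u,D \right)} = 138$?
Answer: $\frac{70573}{9696325} \approx 0.0072783$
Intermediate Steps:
$N{\left(n,L \right)} = -7$ ($N{\left(n,L \right)} = -9 + 2 = -7$)
$\frac{1}{\frac{42749}{-70573} + G{\left(E{\left(N{\left(5,-5 \right)} \right)},11 \left(-13\right) \right)}} = \frac{1}{\frac{42749}{-70573} + 138} = \frac{1}{42749 \left(- \frac{1}{70573}\right) + 138} = \frac{1}{- \frac{42749}{70573} + 138} = \frac{1}{\frac{9696325}{70573}} = \frac{70573}{9696325}$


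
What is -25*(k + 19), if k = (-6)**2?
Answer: -1375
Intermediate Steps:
k = 36
-25*(k + 19) = -25*(36 + 19) = -25*55 = -1375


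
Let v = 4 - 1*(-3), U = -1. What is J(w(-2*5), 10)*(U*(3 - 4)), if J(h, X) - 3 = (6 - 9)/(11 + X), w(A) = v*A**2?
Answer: 20/7 ≈ 2.8571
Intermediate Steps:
v = 7 (v = 4 + 3 = 7)
w(A) = 7*A**2
J(h, X) = 3 - 3/(11 + X) (J(h, X) = 3 + (6 - 9)/(11 + X) = 3 - 3/(11 + X))
J(w(-2*5), 10)*(U*(3 - 4)) = (3*(10 + 10)/(11 + 10))*(-(3 - 4)) = (3*20/21)*(-1*(-1)) = (3*(1/21)*20)*1 = (20/7)*1 = 20/7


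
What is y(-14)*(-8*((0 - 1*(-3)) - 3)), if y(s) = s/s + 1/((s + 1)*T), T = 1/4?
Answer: 0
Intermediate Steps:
T = 1/4 ≈ 0.25000
y(s) = 1 + 4/(1 + s) (y(s) = s/s + 1/((s + 1)*(1/4)) = 1 + 4/(1 + s))
y(-14)*(-8*((0 - 1*(-3)) - 3)) = ((5 - 14)/(1 - 14))*(-8*((0 - 1*(-3)) - 3)) = (-9/(-13))*(-8*((0 + 3) - 3)) = (-1/13*(-9))*(-8*(3 - 3)) = 9*(-8*0)/13 = (9/13)*0 = 0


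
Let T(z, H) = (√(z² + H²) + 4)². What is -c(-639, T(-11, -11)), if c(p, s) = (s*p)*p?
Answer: -105346818 - 35932248*√2 ≈ -1.5616e+8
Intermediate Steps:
T(z, H) = (4 + √(H² + z²))² (T(z, H) = (√(H² + z²) + 4)² = (4 + √(H² + z²))²)
c(p, s) = s*p² (c(p, s) = (p*s)*p = s*p²)
-c(-639, T(-11, -11)) = -(4 + √((-11)² + (-11)²))²*(-639)² = -(4 + √(121 + 121))²*408321 = -(4 + √242)²*408321 = -(4 + 11*√2)²*408321 = -408321*(4 + 11*√2)²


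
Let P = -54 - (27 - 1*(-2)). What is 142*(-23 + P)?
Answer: -15052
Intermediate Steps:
P = -83 (P = -54 - (27 + 2) = -54 - 1*29 = -54 - 29 = -83)
142*(-23 + P) = 142*(-23 - 83) = 142*(-106) = -15052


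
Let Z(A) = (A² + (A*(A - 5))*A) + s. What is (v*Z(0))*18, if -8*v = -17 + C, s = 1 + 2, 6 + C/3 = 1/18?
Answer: 1881/8 ≈ 235.13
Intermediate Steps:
C = -107/6 (C = -18 + 3/18 = -18 + 3*(1/18) = -18 + ⅙ = -107/6 ≈ -17.833)
s = 3
Z(A) = 3 + A² + A²*(-5 + A) (Z(A) = (A² + (A*(A - 5))*A) + 3 = (A² + (A*(-5 + A))*A) + 3 = (A² + A²*(-5 + A)) + 3 = 3 + A² + A²*(-5 + A))
v = 209/48 (v = -(-17 - 107/6)/8 = -⅛*(-209/6) = 209/48 ≈ 4.3542)
(v*Z(0))*18 = (209*(3 + 0³ - 4*0²)/48)*18 = (209*(3 + 0 - 4*0)/48)*18 = (209*(3 + 0 + 0)/48)*18 = ((209/48)*3)*18 = (209/16)*18 = 1881/8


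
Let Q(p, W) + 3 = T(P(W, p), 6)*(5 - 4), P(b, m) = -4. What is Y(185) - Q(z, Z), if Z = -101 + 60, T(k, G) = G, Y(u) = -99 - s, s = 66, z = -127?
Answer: -168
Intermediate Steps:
Y(u) = -165 (Y(u) = -99 - 1*66 = -99 - 66 = -165)
Z = -41
Q(p, W) = 3 (Q(p, W) = -3 + 6*(5 - 4) = -3 + 6*1 = -3 + 6 = 3)
Y(185) - Q(z, Z) = -165 - 1*3 = -165 - 3 = -168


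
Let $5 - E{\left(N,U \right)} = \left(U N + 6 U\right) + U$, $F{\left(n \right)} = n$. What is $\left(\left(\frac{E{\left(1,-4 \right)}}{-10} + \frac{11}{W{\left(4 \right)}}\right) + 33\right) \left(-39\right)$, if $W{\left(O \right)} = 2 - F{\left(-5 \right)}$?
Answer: $- \frac{84279}{70} \approx -1204.0$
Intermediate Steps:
$W{\left(O \right)} = 7$ ($W{\left(O \right)} = 2 - -5 = 2 + 5 = 7$)
$E{\left(N,U \right)} = 5 - 7 U - N U$ ($E{\left(N,U \right)} = 5 - \left(\left(U N + 6 U\right) + U\right) = 5 - \left(\left(N U + 6 U\right) + U\right) = 5 - \left(\left(6 U + N U\right) + U\right) = 5 - \left(7 U + N U\right) = 5 - 7 U - N U$)
$\left(\left(\frac{E{\left(1,-4 \right)}}{-10} + \frac{11}{W{\left(4 \right)}}\right) + 33\right) \left(-39\right) = \left(\left(\frac{5 - -28 - 1 \left(-4\right)}{-10} + \frac{11}{7}\right) + 33\right) \left(-39\right) = \left(\left(\left(5 + 28 + 4\right) \left(- \frac{1}{10}\right) + 11 \cdot \frac{1}{7}\right) + 33\right) \left(-39\right) = \left(\left(37 \left(- \frac{1}{10}\right) + \frac{11}{7}\right) + 33\right) \left(-39\right) = \left(\left(- \frac{37}{10} + \frac{11}{7}\right) + 33\right) \left(-39\right) = \left(- \frac{149}{70} + 33\right) \left(-39\right) = \frac{2161}{70} \left(-39\right) = - \frac{84279}{70}$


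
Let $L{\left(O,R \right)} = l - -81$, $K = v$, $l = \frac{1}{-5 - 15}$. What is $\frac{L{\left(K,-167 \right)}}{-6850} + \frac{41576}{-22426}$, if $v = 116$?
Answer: $- \frac{2866109847}{1536181000} \approx -1.8657$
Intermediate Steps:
$l = - \frac{1}{20}$ ($l = \frac{1}{-20} = - \frac{1}{20} \approx -0.05$)
$K = 116$
$L{\left(O,R \right)} = \frac{1619}{20}$ ($L{\left(O,R \right)} = - \frac{1}{20} - -81 = - \frac{1}{20} + 81 = \frac{1619}{20}$)
$\frac{L{\left(K,-167 \right)}}{-6850} + \frac{41576}{-22426} = \frac{1619}{20 \left(-6850\right)} + \frac{41576}{-22426} = \frac{1619}{20} \left(- \frac{1}{6850}\right) + 41576 \left(- \frac{1}{22426}\right) = - \frac{1619}{137000} - \frac{20788}{11213} = - \frac{2866109847}{1536181000}$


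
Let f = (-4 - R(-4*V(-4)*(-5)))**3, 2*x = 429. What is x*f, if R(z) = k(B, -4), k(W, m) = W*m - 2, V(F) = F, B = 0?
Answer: -1716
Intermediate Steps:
x = 429/2 (x = (1/2)*429 = 429/2 ≈ 214.50)
k(W, m) = -2 + W*m
R(z) = -2 (R(z) = -2 + 0*(-4) = -2 + 0 = -2)
f = -8 (f = (-4 - 1*(-2))**3 = (-4 + 2)**3 = (-2)**3 = -8)
x*f = (429/2)*(-8) = -1716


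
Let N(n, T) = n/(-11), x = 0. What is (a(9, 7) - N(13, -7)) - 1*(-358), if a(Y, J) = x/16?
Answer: 3951/11 ≈ 359.18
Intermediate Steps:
N(n, T) = -n/11 (N(n, T) = n*(-1/11) = -n/11)
a(Y, J) = 0 (a(Y, J) = 0/16 = 0*(1/16) = 0)
(a(9, 7) - N(13, -7)) - 1*(-358) = (0 - (-1)*13/11) - 1*(-358) = (0 - 1*(-13/11)) + 358 = (0 + 13/11) + 358 = 13/11 + 358 = 3951/11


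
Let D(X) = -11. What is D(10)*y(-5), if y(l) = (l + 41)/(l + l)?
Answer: 198/5 ≈ 39.600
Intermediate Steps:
y(l) = (41 + l)/(2*l) (y(l) = (41 + l)/((2*l)) = (41 + l)*(1/(2*l)) = (41 + l)/(2*l))
D(10)*y(-5) = -11*(41 - 5)/(2*(-5)) = -11*(-1)*36/(2*5) = -11*(-18/5) = 198/5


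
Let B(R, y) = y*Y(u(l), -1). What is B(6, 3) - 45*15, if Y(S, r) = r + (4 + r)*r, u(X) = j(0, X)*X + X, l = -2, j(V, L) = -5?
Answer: -687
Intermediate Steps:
u(X) = -4*X (u(X) = -5*X + X = -4*X)
Y(S, r) = r + r*(4 + r)
B(R, y) = -4*y (B(R, y) = y*(-(5 - 1)) = y*(-1*4) = y*(-4) = -4*y)
B(6, 3) - 45*15 = -4*3 - 45*15 = -12 - 675 = -687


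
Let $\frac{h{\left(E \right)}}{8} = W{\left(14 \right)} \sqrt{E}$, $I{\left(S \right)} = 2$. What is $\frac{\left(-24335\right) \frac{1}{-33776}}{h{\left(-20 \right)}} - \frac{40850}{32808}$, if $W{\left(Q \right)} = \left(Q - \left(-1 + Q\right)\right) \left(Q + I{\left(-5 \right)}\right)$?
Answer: $- \frac{20425}{16404} - \frac{4867 i \sqrt{5}}{8646656} \approx -1.2451 - 0.0012586 i$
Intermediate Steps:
$W{\left(Q \right)} = 2 + Q$ ($W{\left(Q \right)} = \left(Q - \left(-1 + Q\right)\right) \left(Q + 2\right) = 1 \left(2 + Q\right) = 2 + Q$)
$h{\left(E \right)} = 128 \sqrt{E}$ ($h{\left(E \right)} = 8 \left(2 + 14\right) \sqrt{E} = 8 \cdot 16 \sqrt{E} = 128 \sqrt{E}$)
$\frac{\left(-24335\right) \frac{1}{-33776}}{h{\left(-20 \right)}} - \frac{40850}{32808} = \frac{\left(-24335\right) \frac{1}{-33776}}{128 \sqrt{-20}} - \frac{40850}{32808} = \frac{\left(-24335\right) \left(- \frac{1}{33776}\right)}{128 \cdot 2 i \sqrt{5}} - \frac{20425}{16404} = \frac{24335}{33776 \cdot 256 i \sqrt{5}} - \frac{20425}{16404} = \frac{24335 \left(- \frac{i \sqrt{5}}{1280}\right)}{33776} - \frac{20425}{16404} = - \frac{4867 i \sqrt{5}}{8646656} - \frac{20425}{16404} = - \frac{20425}{16404} - \frac{4867 i \sqrt{5}}{8646656}$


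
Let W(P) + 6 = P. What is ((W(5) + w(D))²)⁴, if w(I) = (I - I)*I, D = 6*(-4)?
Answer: 1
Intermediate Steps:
W(P) = -6 + P
D = -24
w(I) = 0 (w(I) = 0*I = 0)
((W(5) + w(D))²)⁴ = (((-6 + 5) + 0)²)⁴ = ((-1 + 0)²)⁴ = ((-1)²)⁴ = 1⁴ = 1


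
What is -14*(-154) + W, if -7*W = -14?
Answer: 2158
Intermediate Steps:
W = 2 (W = -1/7*(-14) = 2)
-14*(-154) + W = -14*(-154) + 2 = 2156 + 2 = 2158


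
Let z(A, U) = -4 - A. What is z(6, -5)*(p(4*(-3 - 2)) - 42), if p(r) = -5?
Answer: 470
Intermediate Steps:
z(6, -5)*(p(4*(-3 - 2)) - 42) = (-4 - 1*6)*(-5 - 42) = (-4 - 6)*(-47) = -10*(-47) = 470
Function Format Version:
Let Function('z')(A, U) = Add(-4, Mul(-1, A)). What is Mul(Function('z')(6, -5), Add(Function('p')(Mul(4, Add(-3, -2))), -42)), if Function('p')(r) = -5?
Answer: 470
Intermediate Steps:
Mul(Function('z')(6, -5), Add(Function('p')(Mul(4, Add(-3, -2))), -42)) = Mul(Add(-4, Mul(-1, 6)), Add(-5, -42)) = Mul(Add(-4, -6), -47) = Mul(-10, -47) = 470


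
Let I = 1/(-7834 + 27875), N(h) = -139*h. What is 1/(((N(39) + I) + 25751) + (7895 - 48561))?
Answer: -20041/407553775 ≈ -4.9174e-5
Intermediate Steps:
I = 1/20041 ≈ 4.9898e-5
1/(((N(39) + I) + 25751) + (7895 - 48561)) = 1/(((-139*39 + 1/20041) + 25751) + (7895 - 48561)) = 1/(((-5421 + 1/20041) + 25751) - 40666) = 1/((-108642260/20041 + 25751) - 40666) = 1/(407433531/20041 - 40666) = 1/(-407553775/20041) = -20041/407553775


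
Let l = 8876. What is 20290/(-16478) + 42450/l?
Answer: 2649985/746218 ≈ 3.5512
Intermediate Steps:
20290/(-16478) + 42450/l = 20290/(-16478) + 42450/8876 = 20290*(-1/16478) + 42450*(1/8876) = -10145/8239 + 21225/4438 = 2649985/746218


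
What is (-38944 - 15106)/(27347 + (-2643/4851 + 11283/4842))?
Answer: -47020581300/23791966463 ≈ -1.9763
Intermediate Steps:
(-38944 - 15106)/(27347 + (-2643/4851 + 11283/4842)) = -54050/(27347 + (-2643*1/4851 + 11283*(1/4842))) = -54050/(27347 + (-881/1617 + 3761/1614)) = -54050/(27347 + 1553201/869946) = -54050/23791966463/869946 = -54050*869946/23791966463 = -47020581300/23791966463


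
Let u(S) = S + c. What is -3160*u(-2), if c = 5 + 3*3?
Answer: -37920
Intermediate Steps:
c = 14 (c = 5 + 9 = 14)
u(S) = 14 + S (u(S) = S + 14 = 14 + S)
-3160*u(-2) = -3160*(14 - 2) = -3160*12 = -37920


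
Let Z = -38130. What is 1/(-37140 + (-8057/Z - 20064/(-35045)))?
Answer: -267253170/9925573254223 ≈ -2.6926e-5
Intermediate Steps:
1/(-37140 + (-8057/Z - 20064/(-35045))) = 1/(-37140 + (-8057/(-38130) - 20064/(-35045))) = 1/(-37140 + (-8057*(-1/38130) - 20064*(-1/35045))) = 1/(-37140 + (8057/38130 + 20064/35045)) = 1/(-37140 + 209479577/267253170) = 1/(-9925573254223/267253170) = -267253170/9925573254223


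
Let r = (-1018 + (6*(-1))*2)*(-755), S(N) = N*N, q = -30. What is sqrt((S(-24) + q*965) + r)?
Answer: 2*sqrt(187319) ≈ 865.61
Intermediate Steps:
S(N) = N**2
r = 777650 (r = (-1018 - 6*2)*(-755) = (-1018 - 12)*(-755) = -1030*(-755) = 777650)
sqrt((S(-24) + q*965) + r) = sqrt(((-24)**2 - 30*965) + 777650) = sqrt((576 - 28950) + 777650) = sqrt(-28374 + 777650) = sqrt(749276) = 2*sqrt(187319)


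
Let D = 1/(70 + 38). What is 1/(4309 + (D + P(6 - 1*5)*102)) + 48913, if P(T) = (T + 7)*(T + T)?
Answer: 31383999385/641629 ≈ 48913.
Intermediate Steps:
D = 1/108 ≈ 0.0092593
P(T) = 2*T*(7 + T) (P(T) = (7 + T)*(2*T) = 2*T*(7 + T))
1/(4309 + (D + P(6 - 1*5)*102)) + 48913 = 1/(4309 + (1/108 + (2*(6 - 1*5)*(7 + (6 - 1*5)))*102)) + 48913 = 1/(4309 + (1/108 + (2*(6 - 5)*(7 + (6 - 5)))*102)) + 48913 = 1/(4309 + (1/108 + (2*1*(7 + 1))*102)) + 48913 = 1/(4309 + (1/108 + (2*1*8)*102)) + 48913 = 1/(4309 + (1/108 + 16*102)) + 48913 = 1/(4309 + (1/108 + 1632)) + 48913 = 1/(4309 + 176257/108) + 48913 = 1/(641629/108) + 48913 = 108/641629 + 48913 = 31383999385/641629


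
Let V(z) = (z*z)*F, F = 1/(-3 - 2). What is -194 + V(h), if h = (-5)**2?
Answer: -319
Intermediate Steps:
F = -1/5 (F = 1/(-5) = -1/5 ≈ -0.20000)
h = 25
V(z) = -z**2/5 (V(z) = (z*z)*(-1/5) = z**2*(-1/5) = -z**2/5)
-194 + V(h) = -194 - 1/5*25**2 = -194 - 1/5*625 = -194 - 125 = -319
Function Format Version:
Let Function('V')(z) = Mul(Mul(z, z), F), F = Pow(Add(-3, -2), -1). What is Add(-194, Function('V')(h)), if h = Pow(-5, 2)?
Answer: -319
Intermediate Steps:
F = Rational(-1, 5) (F = Pow(-5, -1) = Rational(-1, 5) ≈ -0.20000)
h = 25
Function('V')(z) = Mul(Rational(-1, 5), Pow(z, 2)) (Function('V')(z) = Mul(Mul(z, z), Rational(-1, 5)) = Mul(Pow(z, 2), Rational(-1, 5)) = Mul(Rational(-1, 5), Pow(z, 2)))
Add(-194, Function('V')(h)) = Add(-194, Mul(Rational(-1, 5), Pow(25, 2))) = Add(-194, Mul(Rational(-1, 5), 625)) = Add(-194, -125) = -319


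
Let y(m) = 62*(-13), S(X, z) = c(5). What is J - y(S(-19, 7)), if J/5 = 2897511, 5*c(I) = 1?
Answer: 14488361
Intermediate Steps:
c(I) = ⅕ (c(I) = (⅕)*1 = ⅕)
S(X, z) = ⅕
y(m) = -806
J = 14487555 (J = 5*2897511 = 14487555)
J - y(S(-19, 7)) = 14487555 - 1*(-806) = 14487555 + 806 = 14488361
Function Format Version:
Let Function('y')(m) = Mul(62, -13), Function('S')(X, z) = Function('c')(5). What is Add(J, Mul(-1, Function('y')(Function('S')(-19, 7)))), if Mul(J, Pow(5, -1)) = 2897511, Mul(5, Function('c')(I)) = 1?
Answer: 14488361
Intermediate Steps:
Function('c')(I) = Rational(1, 5) (Function('c')(I) = Mul(Rational(1, 5), 1) = Rational(1, 5))
Function('S')(X, z) = Rational(1, 5)
Function('y')(m) = -806
J = 14487555 (J = Mul(5, 2897511) = 14487555)
Add(J, Mul(-1, Function('y')(Function('S')(-19, 7)))) = Add(14487555, Mul(-1, -806)) = Add(14487555, 806) = 14488361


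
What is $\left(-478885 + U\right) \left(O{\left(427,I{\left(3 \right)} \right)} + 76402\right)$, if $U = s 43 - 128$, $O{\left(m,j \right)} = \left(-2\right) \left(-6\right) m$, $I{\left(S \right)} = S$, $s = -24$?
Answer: $-39136148670$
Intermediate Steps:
$O{\left(m,j \right)} = 12 m$
$U = -1160$ ($U = \left(-24\right) 43 - 128 = -1032 - 128 = -1160$)
$\left(-478885 + U\right) \left(O{\left(427,I{\left(3 \right)} \right)} + 76402\right) = \left(-478885 - 1160\right) \left(12 \cdot 427 + 76402\right) = - 480045 \left(5124 + 76402\right) = \left(-480045\right) 81526 = -39136148670$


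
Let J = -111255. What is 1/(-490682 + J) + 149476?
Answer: 89975135011/601937 ≈ 1.4948e+5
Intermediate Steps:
1/(-490682 + J) + 149476 = 1/(-490682 - 111255) + 149476 = 1/(-601937) + 149476 = -1/601937 + 149476 = 89975135011/601937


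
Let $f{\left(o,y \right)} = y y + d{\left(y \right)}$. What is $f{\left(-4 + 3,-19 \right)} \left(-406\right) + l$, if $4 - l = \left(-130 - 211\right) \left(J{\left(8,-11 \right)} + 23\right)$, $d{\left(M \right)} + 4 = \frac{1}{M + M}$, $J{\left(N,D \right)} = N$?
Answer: $- \frac{2552770}{19} \approx -1.3436 \cdot 10^{5}$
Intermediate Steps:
$d{\left(M \right)} = -4 + \frac{1}{2 M}$ ($d{\left(M \right)} = -4 + \frac{1}{M + M} = -4 + \frac{1}{2 M}$)
$l = 10575$ ($l = 4 - \left(-130 - 211\right) \left(8 + 23\right) = 4 - \left(-341\right) 31 = 4 - -10571 = 4 + 10571 = 10575$)
$f{\left(o,y \right)} = -4 + y^{2} + \frac{1}{2 y}$ ($f{\left(o,y \right)} = y y - \left(4 - \frac{1}{2 y}\right) = y^{2} - \left(4 - \frac{1}{2 y}\right) = -4 + y^{2} + \frac{1}{2 y}$)
$f{\left(-4 + 3,-19 \right)} \left(-406\right) + l = \left(-4 + \left(-19\right)^{2} + \frac{1}{2 \left(-19\right)}\right) \left(-406\right) + 10575 = \left(-4 + 361 + \frac{1}{2} \left(- \frac{1}{19}\right)\right) \left(-406\right) + 10575 = \left(-4 + 361 - \frac{1}{38}\right) \left(-406\right) + 10575 = \frac{13565}{38} \left(-406\right) + 10575 = - \frac{2753695}{19} + 10575 = - \frac{2552770}{19}$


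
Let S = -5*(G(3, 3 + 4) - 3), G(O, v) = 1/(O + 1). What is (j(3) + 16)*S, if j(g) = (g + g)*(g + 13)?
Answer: 1540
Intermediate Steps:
G(O, v) = 1/(1 + O)
S = 55/4 (S = -5*(1/(1 + 3) - 3) = -5*(1/4 - 3) = -5*(¼ - 3) = -5*(-11/4) = 55/4 ≈ 13.750)
j(g) = 2*g*(13 + g) (j(g) = (2*g)*(13 + g) = 2*g*(13 + g))
(j(3) + 16)*S = (2*3*(13 + 3) + 16)*(55/4) = (2*3*16 + 16)*(55/4) = (96 + 16)*(55/4) = 112*(55/4) = 1540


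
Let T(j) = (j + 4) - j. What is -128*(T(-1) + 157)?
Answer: -20608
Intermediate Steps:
T(j) = 4 (T(j) = (4 + j) - j = 4)
-128*(T(-1) + 157) = -128*(4 + 157) = -128*161 = -20608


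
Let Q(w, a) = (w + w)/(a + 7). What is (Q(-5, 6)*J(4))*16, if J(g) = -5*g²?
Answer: 12800/13 ≈ 984.62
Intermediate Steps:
Q(w, a) = 2*w/(7 + a) (Q(w, a) = (2*w)/(7 + a) = 2*w/(7 + a))
(Q(-5, 6)*J(4))*16 = ((2*(-5)/(7 + 6))*(-5*4²))*16 = ((2*(-5)/13)*(-5*16))*16 = ((2*(-5)*(1/13))*(-80))*16 = -10/13*(-80)*16 = (800/13)*16 = 12800/13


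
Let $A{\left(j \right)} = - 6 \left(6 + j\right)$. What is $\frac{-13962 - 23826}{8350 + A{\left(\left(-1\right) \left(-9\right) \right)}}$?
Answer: $- \frac{9447}{2065} \approx -4.5748$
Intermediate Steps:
$A{\left(j \right)} = -36 - 6 j$
$\frac{-13962 - 23826}{8350 + A{\left(\left(-1\right) \left(-9\right) \right)}} = \frac{-13962 - 23826}{8350 - \left(36 + 6 \left(\left(-1\right) \left(-9\right)\right)\right)} = - \frac{37788}{8350 - 90} = - \frac{37788}{8260} = \left(-37788\right) \frac{1}{8260} = - \frac{9447}{2065}$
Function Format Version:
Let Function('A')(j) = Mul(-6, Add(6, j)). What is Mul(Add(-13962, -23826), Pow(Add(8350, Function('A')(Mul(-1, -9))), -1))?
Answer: Rational(-9447, 2065) ≈ -4.5748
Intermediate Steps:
Function('A')(j) = Add(-36, Mul(-6, j))
Mul(Add(-13962, -23826), Pow(Add(8350, Function('A')(Mul(-1, -9))), -1)) = Mul(Add(-13962, -23826), Pow(Add(8350, Add(-36, Mul(-6, Mul(-1, -9)))), -1)) = Mul(-37788, Pow(Add(8350, Add(-36, Mul(-6, 9))), -1)) = Mul(-37788, Pow(Add(8350, Add(-36, -54)), -1)) = Mul(-37788, Pow(Add(8350, -90), -1)) = Mul(-37788, Pow(8260, -1)) = Mul(-37788, Rational(1, 8260)) = Rational(-9447, 2065)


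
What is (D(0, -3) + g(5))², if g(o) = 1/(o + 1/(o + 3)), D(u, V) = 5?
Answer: 45369/1681 ≈ 26.989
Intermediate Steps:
g(o) = 1/(o + 1/(3 + o))
(D(0, -3) + g(5))² = (5 + (3 + 5)/(1 + 5² + 3*5))² = (5 + 8/(1 + 25 + 15))² = (5 + 8/41)² = (213/41)² = 45369/1681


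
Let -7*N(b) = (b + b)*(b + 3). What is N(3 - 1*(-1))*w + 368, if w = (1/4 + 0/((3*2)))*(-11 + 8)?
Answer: 374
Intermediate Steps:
N(b) = -2*b*(3 + b)/7 (N(b) = -(b + b)*(b + 3)/7 = -2*b*(3 + b)/7)
w = -¾ (w = (1*(¼) + 0/6)*(-3) = (¼ + 0*(⅙))*(-3) = (¼ + 0)*(-3) = (¼)*(-3) = -¾ ≈ -0.75000)
N(3 - 1*(-1))*w + 368 = -2*(3 - 1*(-1))*(3 + (3 - 1*(-1)))/7*(-¾) + 368 = -2*(3 + 1)*(3 + (3 + 1))/7*(-¾) + 368 = -2/7*4*(3 + 4)*(-¾) + 368 = -2/7*4*7*(-¾) + 368 = -8*(-¾) + 368 = 6 + 368 = 374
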